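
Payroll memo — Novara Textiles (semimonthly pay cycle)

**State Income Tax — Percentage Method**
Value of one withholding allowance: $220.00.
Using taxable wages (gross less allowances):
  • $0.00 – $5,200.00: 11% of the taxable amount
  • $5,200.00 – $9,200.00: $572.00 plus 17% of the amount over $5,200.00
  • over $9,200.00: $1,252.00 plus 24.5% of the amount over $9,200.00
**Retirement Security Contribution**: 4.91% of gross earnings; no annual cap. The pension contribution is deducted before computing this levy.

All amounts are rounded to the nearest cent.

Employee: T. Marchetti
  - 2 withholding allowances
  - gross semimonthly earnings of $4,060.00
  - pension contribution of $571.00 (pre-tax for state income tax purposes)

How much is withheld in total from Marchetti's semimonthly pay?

State Income Tax: taxable = $4,060.00 − $571.00 − 2×$220.00 = $3,049.00
  11% × $3,049.00 = $335.39
Retirement Security Contribution: 4.91% × $3,489.00 = $171.31
Total: $335.39 + $171.31 = $506.70

$506.70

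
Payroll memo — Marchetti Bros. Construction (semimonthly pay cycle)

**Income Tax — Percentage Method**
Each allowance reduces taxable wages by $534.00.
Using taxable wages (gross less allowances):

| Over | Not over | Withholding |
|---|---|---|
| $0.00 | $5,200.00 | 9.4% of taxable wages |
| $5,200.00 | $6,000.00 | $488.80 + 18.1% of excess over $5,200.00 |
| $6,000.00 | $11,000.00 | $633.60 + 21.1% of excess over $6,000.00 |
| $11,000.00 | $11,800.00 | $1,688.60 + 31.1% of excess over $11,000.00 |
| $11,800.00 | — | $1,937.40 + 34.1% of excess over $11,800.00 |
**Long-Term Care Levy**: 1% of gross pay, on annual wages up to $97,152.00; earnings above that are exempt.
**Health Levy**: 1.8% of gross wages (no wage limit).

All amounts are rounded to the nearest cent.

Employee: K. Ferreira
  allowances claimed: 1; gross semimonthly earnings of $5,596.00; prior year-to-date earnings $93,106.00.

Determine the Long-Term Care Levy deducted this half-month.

$40.46

Long-Term Care Levy: cap $97,152.00 − YTD $93,106.00 = $4,046.00 subject; 1% × $4,046.00 = $40.46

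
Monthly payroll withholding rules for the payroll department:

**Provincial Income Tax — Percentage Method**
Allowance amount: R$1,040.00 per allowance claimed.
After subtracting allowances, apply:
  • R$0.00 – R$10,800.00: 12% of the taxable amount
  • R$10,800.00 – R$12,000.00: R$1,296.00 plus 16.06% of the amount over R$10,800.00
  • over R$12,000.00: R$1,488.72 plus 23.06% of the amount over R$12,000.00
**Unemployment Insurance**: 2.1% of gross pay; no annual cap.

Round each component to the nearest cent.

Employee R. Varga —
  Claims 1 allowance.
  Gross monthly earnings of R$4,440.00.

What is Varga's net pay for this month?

R$3,938.76

Provincial Income Tax: taxable = R$4,440.00 − 1×R$1,040.00 = R$3,400.00
  12% × R$3,400.00 = R$408.00
Unemployment Insurance: 2.1% × R$4,440.00 = R$93.24
Total withheld: R$408.00 + R$93.24 = R$501.24
Net pay: R$4,440.00 − R$501.24 = R$3,938.76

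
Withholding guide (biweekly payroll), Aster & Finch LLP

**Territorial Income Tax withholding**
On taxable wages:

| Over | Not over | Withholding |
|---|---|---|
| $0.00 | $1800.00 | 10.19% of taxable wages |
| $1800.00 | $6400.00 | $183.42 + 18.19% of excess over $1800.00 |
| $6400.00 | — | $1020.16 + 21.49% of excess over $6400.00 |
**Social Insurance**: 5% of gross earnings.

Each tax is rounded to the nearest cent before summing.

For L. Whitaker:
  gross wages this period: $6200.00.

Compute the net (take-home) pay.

$4906.22

Territorial Income Tax: taxable = $6200.00
  $183.42 + 18.19% × ($6200.00 − $1800.00) = $183.42 + 18.19% × $4400.00 = $983.78
Social Insurance: 5% × $6200.00 = $310.00
Total withheld: $983.78 + $310.00 = $1293.78
Net pay: $6200.00 − $1293.78 = $4906.22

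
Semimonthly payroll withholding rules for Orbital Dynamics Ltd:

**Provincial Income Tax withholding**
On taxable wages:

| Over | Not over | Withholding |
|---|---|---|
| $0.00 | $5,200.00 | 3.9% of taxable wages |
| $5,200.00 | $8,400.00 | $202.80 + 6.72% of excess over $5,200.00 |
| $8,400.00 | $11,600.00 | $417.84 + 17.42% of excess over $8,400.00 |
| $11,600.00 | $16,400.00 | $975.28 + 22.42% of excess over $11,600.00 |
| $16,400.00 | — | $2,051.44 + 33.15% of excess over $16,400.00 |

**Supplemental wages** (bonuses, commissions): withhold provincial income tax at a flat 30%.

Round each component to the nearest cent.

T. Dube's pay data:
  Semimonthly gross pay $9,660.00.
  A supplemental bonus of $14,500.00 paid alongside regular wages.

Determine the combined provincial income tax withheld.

$4,987.33

Provincial Income Tax: taxable = $9,660.00
  $417.84 + 17.42% × ($9,660.00 − $8,400.00) = $417.84 + 17.42% × $1,260.00 = $637.33
Supplemental (30% flat on bonus): 30% × $14,500.00 = $4,350.00
Total provincial income tax: $637.33 + $4,350.00 = $4,987.33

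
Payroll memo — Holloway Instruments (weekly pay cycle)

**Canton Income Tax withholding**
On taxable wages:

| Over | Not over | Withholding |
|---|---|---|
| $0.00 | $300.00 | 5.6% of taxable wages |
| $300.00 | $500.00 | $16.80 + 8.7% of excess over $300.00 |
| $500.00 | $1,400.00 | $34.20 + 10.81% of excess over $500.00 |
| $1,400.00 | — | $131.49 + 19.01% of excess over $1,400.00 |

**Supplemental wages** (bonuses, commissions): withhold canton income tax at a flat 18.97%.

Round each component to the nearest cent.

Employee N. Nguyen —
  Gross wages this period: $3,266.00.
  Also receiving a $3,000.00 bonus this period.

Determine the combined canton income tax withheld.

$1,055.32

Canton Income Tax: taxable = $3,266.00
  $131.49 + 19.01% × ($3,266.00 − $1,400.00) = $131.49 + 19.01% × $1,866.00 = $486.22
Supplemental (18.97% flat on bonus): 18.97% × $3,000.00 = $569.10
Total canton income tax: $486.22 + $569.10 = $1,055.32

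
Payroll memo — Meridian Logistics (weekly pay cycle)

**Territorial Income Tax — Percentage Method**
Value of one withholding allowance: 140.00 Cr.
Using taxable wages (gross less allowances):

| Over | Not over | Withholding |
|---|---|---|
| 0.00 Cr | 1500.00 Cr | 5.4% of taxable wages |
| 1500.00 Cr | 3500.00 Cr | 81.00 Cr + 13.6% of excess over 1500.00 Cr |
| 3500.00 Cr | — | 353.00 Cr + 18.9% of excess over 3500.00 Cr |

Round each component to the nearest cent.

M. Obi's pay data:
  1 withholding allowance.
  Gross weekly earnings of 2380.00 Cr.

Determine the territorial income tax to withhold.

Territorial Income Tax: taxable = 2380.00 Cr − 1×140.00 Cr = 2240.00 Cr
  81.00 Cr + 13.6% × (2240.00 Cr − 1500.00 Cr) = 81.00 Cr + 13.6% × 740.00 Cr = 181.64 Cr

181.64 Cr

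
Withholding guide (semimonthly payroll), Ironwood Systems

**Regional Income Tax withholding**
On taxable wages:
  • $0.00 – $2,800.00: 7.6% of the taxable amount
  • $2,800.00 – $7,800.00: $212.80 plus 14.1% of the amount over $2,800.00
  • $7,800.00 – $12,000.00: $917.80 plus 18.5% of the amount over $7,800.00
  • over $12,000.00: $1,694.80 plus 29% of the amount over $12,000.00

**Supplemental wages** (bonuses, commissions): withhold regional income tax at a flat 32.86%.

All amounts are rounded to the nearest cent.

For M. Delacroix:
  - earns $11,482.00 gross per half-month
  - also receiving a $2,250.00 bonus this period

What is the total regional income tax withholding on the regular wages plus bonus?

Regional Income Tax: taxable = $11,482.00
  $917.80 + 18.5% × ($11,482.00 − $7,800.00) = $917.80 + 18.5% × $3,682.00 = $1,598.97
Supplemental (32.86% flat on bonus): 32.86% × $2,250.00 = $739.35
Total regional income tax: $1,598.97 + $739.35 = $2,338.32

$2,338.32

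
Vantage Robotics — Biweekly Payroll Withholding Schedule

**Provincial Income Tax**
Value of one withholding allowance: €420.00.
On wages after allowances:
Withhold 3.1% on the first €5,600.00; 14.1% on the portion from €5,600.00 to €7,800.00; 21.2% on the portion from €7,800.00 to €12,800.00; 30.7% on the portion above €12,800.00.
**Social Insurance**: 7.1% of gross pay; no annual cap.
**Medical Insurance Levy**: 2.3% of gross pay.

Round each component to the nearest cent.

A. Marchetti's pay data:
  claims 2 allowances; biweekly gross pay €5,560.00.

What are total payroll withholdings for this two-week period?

Provincial Income Tax: taxable = €5,560.00 − 2×€420.00 = €4,720.00
  3.1% × €4,720.00 = €146.32
Social Insurance: 7.1% × €5,560.00 = €394.76
Medical Insurance Levy: 2.3% × €5,560.00 = €127.88
Total: €146.32 + €394.76 + €127.88 = €668.96

€668.96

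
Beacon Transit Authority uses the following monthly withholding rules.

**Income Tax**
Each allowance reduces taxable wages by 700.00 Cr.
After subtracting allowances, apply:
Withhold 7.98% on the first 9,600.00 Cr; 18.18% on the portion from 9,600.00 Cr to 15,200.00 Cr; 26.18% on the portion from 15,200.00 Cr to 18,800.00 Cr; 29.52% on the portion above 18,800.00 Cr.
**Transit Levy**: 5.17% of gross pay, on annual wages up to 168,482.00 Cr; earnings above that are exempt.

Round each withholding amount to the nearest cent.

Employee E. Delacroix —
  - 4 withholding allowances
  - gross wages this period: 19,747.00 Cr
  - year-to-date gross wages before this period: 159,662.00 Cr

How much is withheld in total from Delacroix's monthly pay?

Income Tax: taxable = 19,747.00 Cr − 4×700.00 Cr = 16,947.00 Cr
  1,784.16 Cr + 26.18% × (16,947.00 Cr − 15,200.00 Cr) = 1,784.16 Cr + 26.18% × 1,747.00 Cr = 2,241.52 Cr
Transit Levy: cap 168,482.00 Cr − YTD 159,662.00 Cr = 8,820.00 Cr subject; 5.17% × 8,820.00 Cr = 455.99 Cr
Total: 2,241.52 Cr + 455.99 Cr = 2,697.51 Cr

2,697.51 Cr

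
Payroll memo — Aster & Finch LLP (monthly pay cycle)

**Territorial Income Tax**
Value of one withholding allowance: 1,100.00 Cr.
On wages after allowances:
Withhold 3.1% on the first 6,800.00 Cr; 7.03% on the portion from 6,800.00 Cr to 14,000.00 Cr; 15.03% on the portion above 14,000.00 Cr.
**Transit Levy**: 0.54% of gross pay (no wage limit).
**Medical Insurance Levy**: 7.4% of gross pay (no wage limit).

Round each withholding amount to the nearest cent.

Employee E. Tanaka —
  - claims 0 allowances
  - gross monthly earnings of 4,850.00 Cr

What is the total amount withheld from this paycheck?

Territorial Income Tax: taxable = 4,850.00 Cr
  3.1% × 4,850.00 Cr = 150.35 Cr
Transit Levy: 0.54% × 4,850.00 Cr = 26.19 Cr
Medical Insurance Levy: 7.4% × 4,850.00 Cr = 358.90 Cr
Total: 150.35 Cr + 26.19 Cr + 358.90 Cr = 535.44 Cr

535.44 Cr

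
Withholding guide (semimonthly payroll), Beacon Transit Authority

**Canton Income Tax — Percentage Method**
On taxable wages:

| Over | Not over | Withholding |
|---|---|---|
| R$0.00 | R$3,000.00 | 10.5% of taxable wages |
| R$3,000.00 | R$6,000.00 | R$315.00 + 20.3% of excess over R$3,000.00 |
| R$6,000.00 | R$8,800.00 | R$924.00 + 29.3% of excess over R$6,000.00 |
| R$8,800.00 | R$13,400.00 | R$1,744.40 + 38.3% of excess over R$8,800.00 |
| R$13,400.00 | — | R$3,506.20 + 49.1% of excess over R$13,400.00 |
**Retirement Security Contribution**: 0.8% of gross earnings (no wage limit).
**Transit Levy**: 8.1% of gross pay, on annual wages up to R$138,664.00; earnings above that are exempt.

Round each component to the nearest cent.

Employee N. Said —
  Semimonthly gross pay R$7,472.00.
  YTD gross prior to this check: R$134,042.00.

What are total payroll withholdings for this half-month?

Canton Income Tax: taxable = R$7,472.00
  R$924.00 + 29.3% × (R$7,472.00 − R$6,000.00) = R$924.00 + 29.3% × R$1,472.00 = R$1,355.30
Retirement Security Contribution: 0.8% × R$7,472.00 = R$59.78
Transit Levy: cap R$138,664.00 − YTD R$134,042.00 = R$4,622.00 subject; 8.1% × R$4,622.00 = R$374.38
Total: R$1,355.30 + R$59.78 + R$374.38 = R$1,789.46

R$1,789.46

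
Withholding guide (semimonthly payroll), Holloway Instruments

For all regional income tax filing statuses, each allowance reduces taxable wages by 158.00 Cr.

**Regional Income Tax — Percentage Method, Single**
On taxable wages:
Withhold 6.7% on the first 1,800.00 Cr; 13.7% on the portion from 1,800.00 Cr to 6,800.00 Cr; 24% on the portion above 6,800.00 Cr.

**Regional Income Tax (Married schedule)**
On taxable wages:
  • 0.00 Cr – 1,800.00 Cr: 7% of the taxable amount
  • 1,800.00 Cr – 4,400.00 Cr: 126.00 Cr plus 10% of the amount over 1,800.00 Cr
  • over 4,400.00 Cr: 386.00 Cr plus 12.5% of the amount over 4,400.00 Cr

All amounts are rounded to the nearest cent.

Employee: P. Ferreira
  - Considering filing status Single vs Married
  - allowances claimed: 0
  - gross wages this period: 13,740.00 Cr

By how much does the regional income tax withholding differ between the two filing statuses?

Regional Income Tax (Single): taxable = 13,740.00 Cr
  805.60 Cr + 24% × (13,740.00 Cr − 6,800.00 Cr) = 805.60 Cr + 24% × 6,940.00 Cr = 2,471.20 Cr
Regional Income Tax (Married): taxable = 13,740.00 Cr
  386.00 Cr + 12.5% × (13,740.00 Cr − 4,400.00 Cr) = 386.00 Cr + 12.5% × 9,340.00 Cr = 1,553.50 Cr
Difference: |2,471.20 Cr − 1,553.50 Cr| = 917.70 Cr (higher under Single)

917.70 Cr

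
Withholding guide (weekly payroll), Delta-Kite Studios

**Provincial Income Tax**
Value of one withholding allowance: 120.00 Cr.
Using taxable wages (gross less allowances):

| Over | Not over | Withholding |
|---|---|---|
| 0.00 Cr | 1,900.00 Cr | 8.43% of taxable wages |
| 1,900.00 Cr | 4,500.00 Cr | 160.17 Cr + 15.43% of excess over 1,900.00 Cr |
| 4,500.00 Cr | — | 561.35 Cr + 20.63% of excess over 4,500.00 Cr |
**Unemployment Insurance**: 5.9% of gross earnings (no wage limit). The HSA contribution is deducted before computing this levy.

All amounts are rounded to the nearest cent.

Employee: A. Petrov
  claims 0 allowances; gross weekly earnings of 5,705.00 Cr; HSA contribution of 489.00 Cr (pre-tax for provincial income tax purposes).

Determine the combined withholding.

1,016.80 Cr

Provincial Income Tax: taxable = 5,705.00 Cr − 489.00 Cr = 5,216.00 Cr
  561.35 Cr + 20.63% × (5,216.00 Cr − 4,500.00 Cr) = 561.35 Cr + 20.63% × 716.00 Cr = 709.06 Cr
Unemployment Insurance: 5.9% × 5,216.00 Cr = 307.74 Cr
Total: 709.06 Cr + 307.74 Cr = 1,016.80 Cr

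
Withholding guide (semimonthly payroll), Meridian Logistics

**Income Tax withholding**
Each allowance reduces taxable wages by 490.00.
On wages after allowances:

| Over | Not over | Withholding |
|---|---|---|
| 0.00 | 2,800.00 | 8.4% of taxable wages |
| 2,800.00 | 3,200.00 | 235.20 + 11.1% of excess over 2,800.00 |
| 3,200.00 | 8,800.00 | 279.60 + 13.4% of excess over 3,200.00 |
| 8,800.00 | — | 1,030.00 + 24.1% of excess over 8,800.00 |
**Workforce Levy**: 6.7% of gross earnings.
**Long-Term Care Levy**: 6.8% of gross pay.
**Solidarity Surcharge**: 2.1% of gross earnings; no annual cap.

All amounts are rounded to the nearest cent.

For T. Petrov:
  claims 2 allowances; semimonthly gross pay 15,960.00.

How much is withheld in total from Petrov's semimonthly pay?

5,009.14

Income Tax: taxable = 15,960.00 − 2×490.00 = 14,980.00
  1,030.00 + 24.1% × (14,980.00 − 8,800.00) = 1,030.00 + 24.1% × 6,180.00 = 2,519.38
Workforce Levy: 6.7% × 15,960.00 = 1,069.32
Long-Term Care Levy: 6.8% × 15,960.00 = 1,085.28
Solidarity Surcharge: 2.1% × 15,960.00 = 335.16
Total: 2,519.38 + 1,069.32 + 1,085.28 + 335.16 = 5,009.14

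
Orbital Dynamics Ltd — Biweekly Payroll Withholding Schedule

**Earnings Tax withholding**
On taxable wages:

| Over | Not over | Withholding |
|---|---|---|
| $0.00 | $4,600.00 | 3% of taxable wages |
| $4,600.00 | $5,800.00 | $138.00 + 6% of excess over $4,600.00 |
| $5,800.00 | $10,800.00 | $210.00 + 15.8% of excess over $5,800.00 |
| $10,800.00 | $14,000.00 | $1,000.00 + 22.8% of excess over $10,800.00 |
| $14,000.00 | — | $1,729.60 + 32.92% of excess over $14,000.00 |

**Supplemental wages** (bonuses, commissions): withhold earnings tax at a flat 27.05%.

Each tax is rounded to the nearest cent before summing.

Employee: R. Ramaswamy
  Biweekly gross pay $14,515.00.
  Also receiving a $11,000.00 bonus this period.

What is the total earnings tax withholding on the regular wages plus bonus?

$4,874.64

Earnings Tax: taxable = $14,515.00
  $1,729.60 + 32.92% × ($14,515.00 − $14,000.00) = $1,729.60 + 32.92% × $515.00 = $1,899.14
Supplemental (27.05% flat on bonus): 27.05% × $11,000.00 = $2,975.50
Total earnings tax: $1,899.14 + $2,975.50 = $4,874.64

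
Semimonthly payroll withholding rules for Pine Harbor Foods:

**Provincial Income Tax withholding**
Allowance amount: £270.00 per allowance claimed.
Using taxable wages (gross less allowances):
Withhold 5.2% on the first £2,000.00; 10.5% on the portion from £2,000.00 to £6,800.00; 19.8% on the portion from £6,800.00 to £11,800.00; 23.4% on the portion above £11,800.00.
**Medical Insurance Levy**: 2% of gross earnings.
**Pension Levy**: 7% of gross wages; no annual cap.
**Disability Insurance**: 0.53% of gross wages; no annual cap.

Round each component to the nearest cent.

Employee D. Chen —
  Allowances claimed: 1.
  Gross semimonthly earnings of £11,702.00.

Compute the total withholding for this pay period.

Provincial Income Tax: taxable = £11,702.00 − 1×£270.00 = £11,432.00
  £608.00 + 19.8% × (£11,432.00 − £6,800.00) = £608.00 + 19.8% × £4,632.00 = £1,525.14
Medical Insurance Levy: 2% × £11,702.00 = £234.04
Pension Levy: 7% × £11,702.00 = £819.14
Disability Insurance: 0.53% × £11,702.00 = £62.02
Total: £1,525.14 + £234.04 + £819.14 + £62.02 = £2,640.34

£2,640.34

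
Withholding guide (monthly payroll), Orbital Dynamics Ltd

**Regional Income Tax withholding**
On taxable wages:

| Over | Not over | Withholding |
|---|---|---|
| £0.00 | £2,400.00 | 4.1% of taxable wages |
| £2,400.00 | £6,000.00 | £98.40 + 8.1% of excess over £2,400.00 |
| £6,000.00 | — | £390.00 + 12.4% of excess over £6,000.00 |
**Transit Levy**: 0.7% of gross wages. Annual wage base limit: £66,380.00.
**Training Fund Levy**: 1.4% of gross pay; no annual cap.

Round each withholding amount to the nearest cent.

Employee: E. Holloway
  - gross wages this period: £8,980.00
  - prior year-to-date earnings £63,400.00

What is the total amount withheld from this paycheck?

£906.10

Regional Income Tax: taxable = £8,980.00
  £390.00 + 12.4% × (£8,980.00 − £6,000.00) = £390.00 + 12.4% × £2,980.00 = £759.52
Transit Levy: cap £66,380.00 − YTD £63,400.00 = £2,980.00 subject; 0.7% × £2,980.00 = £20.86
Training Fund Levy: 1.4% × £8,980.00 = £125.72
Total: £759.52 + £20.86 + £125.72 = £906.10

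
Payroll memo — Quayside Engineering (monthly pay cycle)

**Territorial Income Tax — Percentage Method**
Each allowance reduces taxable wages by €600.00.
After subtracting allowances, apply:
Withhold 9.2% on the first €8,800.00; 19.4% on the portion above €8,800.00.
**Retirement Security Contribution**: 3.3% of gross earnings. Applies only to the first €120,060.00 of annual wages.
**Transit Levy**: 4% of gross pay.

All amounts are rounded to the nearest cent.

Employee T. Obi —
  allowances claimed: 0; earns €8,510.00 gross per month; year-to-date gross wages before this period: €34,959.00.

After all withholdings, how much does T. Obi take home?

Territorial Income Tax: taxable = €8,510.00
  9.2% × €8,510.00 = €782.92
Retirement Security Contribution: 3.3% × €8,510.00 = €280.83
Transit Levy: 4% × €8,510.00 = €340.40
Total withheld: €782.92 + €280.83 + €340.40 = €1,404.15
Net pay: €8,510.00 − €1,404.15 = €7,105.85

€7,105.85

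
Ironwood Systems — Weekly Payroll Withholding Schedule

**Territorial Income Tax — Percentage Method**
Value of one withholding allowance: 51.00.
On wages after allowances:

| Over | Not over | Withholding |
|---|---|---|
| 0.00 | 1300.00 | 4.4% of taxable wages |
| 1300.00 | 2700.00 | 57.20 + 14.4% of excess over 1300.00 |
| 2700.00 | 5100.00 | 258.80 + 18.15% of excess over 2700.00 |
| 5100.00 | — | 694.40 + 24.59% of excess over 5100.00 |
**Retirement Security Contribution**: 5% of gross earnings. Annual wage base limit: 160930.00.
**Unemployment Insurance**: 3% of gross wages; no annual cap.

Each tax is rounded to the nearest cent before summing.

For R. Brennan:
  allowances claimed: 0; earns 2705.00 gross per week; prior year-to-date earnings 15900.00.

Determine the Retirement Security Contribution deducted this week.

135.25

Retirement Security Contribution: 5% × 2705.00 = 135.25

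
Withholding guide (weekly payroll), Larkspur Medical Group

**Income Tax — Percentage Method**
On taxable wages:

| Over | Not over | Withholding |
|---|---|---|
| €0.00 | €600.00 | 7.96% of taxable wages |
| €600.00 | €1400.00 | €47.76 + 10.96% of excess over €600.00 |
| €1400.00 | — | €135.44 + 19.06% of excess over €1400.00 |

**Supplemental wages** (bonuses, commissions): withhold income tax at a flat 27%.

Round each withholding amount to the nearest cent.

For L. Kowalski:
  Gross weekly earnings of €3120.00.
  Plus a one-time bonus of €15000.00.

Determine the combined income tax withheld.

Income Tax: taxable = €3120.00
  €135.44 + 19.06% × (€3120.00 − €1400.00) = €135.44 + 19.06% × €1720.00 = €463.27
Supplemental (27% flat on bonus): 27% × €15000.00 = €4050.00
Total income tax: €463.27 + €4050.00 = €4513.27

€4513.27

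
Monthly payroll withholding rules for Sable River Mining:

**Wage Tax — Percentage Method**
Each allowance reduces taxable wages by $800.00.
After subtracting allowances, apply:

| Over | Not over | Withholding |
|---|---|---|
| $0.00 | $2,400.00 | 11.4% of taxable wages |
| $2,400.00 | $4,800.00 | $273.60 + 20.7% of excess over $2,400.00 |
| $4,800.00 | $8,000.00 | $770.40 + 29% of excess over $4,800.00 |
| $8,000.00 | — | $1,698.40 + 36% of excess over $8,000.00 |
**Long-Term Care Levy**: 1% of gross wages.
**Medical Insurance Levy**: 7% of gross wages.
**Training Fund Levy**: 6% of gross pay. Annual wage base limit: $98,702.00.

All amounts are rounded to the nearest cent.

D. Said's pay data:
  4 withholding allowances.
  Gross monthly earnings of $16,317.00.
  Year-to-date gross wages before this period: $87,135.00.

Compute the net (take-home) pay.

Wage Tax: taxable = $16,317.00 − 4×$800.00 = $13,117.00
  $1,698.40 + 36% × ($13,117.00 − $8,000.00) = $1,698.40 + 36% × $5,117.00 = $3,540.52
Long-Term Care Levy: 1% × $16,317.00 = $163.17
Medical Insurance Levy: 7% × $16,317.00 = $1,142.19
Training Fund Levy: cap $98,702.00 − YTD $87,135.00 = $11,567.00 subject; 6% × $11,567.00 = $694.02
Total withheld: $3,540.52 + $163.17 + $1,142.19 + $694.02 = $5,539.90
Net pay: $16,317.00 − $5,539.90 = $10,777.10

$10,777.10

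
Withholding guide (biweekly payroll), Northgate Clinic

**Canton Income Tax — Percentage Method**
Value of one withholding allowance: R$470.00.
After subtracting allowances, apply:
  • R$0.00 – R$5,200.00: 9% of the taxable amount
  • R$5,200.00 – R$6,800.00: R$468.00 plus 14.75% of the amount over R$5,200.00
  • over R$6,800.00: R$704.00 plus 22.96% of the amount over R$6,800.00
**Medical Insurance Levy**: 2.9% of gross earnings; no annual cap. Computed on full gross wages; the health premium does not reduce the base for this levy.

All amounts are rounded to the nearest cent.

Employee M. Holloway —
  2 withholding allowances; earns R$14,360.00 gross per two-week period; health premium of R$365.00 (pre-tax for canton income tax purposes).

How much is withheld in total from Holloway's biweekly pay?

Canton Income Tax: taxable = R$14,360.00 − R$365.00 − 2×R$470.00 = R$13,055.00
  R$704.00 + 22.96% × (R$13,055.00 − R$6,800.00) = R$704.00 + 22.96% × R$6,255.00 = R$2,140.15
Medical Insurance Levy: 2.9% × R$14,360.00 = R$416.44
Total: R$2,140.15 + R$416.44 = R$2,556.59

R$2,556.59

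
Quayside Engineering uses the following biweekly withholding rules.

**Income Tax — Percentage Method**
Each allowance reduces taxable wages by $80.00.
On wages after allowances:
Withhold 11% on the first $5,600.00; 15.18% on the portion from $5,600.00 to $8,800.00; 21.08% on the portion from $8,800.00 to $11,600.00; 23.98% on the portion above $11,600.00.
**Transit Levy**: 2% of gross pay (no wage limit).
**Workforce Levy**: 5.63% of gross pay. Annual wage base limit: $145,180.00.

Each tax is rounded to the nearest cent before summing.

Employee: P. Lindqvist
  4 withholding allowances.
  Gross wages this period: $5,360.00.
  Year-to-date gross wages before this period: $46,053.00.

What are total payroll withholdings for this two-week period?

Income Tax: taxable = $5,360.00 − 4×$80.00 = $5,040.00
  11% × $5,040.00 = $554.40
Transit Levy: 2% × $5,360.00 = $107.20
Workforce Levy: 5.63% × $5,360.00 = $301.77
Total: $554.40 + $107.20 + $301.77 = $963.37

$963.37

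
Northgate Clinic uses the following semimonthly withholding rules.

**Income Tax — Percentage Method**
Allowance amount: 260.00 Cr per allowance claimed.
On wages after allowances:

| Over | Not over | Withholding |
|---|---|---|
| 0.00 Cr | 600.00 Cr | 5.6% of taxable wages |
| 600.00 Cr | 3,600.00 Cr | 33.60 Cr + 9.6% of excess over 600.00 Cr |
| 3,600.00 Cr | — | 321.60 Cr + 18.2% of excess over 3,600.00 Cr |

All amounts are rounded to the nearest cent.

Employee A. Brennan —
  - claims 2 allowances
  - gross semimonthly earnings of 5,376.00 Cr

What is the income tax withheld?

Income Tax: taxable = 5,376.00 Cr − 2×260.00 Cr = 4,856.00 Cr
  321.60 Cr + 18.2% × (4,856.00 Cr − 3,600.00 Cr) = 321.60 Cr + 18.2% × 1,256.00 Cr = 550.19 Cr

550.19 Cr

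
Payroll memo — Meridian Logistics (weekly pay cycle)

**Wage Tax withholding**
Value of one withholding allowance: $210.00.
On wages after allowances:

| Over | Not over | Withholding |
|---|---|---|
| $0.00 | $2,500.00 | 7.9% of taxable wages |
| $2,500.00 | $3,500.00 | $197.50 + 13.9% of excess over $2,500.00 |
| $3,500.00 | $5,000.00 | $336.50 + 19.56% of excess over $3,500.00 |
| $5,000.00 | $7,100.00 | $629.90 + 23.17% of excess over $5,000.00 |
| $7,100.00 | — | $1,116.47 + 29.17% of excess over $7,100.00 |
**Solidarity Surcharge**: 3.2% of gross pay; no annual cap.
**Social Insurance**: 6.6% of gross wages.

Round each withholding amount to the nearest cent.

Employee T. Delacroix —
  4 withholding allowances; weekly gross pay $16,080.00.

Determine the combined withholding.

$5,066.75

Wage Tax: taxable = $16,080.00 − 4×$210.00 = $15,240.00
  $1,116.47 + 29.17% × ($15,240.00 − $7,100.00) = $1,116.47 + 29.17% × $8,140.00 = $3,490.91
Solidarity Surcharge: 3.2% × $16,080.00 = $514.56
Social Insurance: 6.6% × $16,080.00 = $1,061.28
Total: $3,490.91 + $514.56 + $1,061.28 = $5,066.75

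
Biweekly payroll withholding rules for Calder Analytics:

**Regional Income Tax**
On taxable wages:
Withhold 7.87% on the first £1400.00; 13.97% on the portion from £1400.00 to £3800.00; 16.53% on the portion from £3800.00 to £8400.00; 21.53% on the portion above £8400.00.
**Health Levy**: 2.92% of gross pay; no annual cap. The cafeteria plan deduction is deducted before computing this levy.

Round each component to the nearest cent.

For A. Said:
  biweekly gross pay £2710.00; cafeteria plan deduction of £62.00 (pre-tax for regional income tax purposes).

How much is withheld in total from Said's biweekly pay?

Regional Income Tax: taxable = £2710.00 − £62.00 = £2648.00
  £110.18 + 13.97% × (£2648.00 − £1400.00) = £110.18 + 13.97% × £1248.00 = £284.53
Health Levy: 2.92% × £2648.00 = £77.32
Total: £284.53 + £77.32 = £361.85

£361.85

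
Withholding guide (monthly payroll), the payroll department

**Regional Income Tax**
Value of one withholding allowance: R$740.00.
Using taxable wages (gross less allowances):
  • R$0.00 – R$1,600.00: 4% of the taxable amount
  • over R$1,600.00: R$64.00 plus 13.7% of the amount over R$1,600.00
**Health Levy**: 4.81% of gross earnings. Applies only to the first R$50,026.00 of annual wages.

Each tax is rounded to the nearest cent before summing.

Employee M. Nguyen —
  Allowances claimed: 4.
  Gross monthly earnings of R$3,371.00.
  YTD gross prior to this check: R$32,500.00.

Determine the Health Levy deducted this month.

R$162.15

Health Levy: 4.81% × R$3,371.00 = R$162.15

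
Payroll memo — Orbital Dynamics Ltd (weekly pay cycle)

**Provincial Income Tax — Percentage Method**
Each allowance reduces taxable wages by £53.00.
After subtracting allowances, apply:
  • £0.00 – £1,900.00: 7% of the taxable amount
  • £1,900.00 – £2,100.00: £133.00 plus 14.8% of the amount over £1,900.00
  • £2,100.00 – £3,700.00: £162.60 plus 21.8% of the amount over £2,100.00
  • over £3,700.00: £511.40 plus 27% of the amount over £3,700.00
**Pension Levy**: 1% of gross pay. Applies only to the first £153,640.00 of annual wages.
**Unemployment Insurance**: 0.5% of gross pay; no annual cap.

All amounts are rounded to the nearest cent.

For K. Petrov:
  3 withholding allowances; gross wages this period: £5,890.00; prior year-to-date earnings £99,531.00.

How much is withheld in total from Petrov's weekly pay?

£1,148.12

Provincial Income Tax: taxable = £5,890.00 − 3×£53.00 = £5,731.00
  £511.40 + 27% × (£5,731.00 − £3,700.00) = £511.40 + 27% × £2,031.00 = £1,059.77
Pension Levy: 1% × £5,890.00 = £58.90
Unemployment Insurance: 0.5% × £5,890.00 = £29.45
Total: £1,059.77 + £58.90 + £29.45 = £1,148.12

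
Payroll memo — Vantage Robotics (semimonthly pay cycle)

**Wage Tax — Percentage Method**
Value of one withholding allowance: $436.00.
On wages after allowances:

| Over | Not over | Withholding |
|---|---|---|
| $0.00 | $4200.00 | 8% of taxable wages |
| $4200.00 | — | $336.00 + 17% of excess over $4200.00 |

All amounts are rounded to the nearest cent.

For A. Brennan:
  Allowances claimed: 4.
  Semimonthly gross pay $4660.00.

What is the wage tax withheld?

$233.28

Wage Tax: taxable = $4660.00 − 4×$436.00 = $2916.00
  8% × $2916.00 = $233.28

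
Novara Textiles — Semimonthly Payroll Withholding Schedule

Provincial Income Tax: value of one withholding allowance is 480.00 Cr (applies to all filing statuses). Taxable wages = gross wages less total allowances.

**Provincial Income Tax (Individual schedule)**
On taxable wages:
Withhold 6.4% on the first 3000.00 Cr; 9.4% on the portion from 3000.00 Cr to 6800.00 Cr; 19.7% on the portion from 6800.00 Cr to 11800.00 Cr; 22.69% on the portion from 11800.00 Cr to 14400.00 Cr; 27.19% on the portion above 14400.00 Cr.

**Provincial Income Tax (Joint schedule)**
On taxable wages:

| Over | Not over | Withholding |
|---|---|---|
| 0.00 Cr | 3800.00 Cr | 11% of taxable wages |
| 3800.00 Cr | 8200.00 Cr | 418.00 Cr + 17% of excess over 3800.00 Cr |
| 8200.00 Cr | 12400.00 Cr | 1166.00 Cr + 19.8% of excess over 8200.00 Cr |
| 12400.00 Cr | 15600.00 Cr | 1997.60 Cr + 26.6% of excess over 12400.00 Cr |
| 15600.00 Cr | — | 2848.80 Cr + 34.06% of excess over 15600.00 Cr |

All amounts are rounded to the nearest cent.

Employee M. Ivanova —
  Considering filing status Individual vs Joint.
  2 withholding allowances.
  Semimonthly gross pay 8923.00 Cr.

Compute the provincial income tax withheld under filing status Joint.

1125.71 Cr

Provincial Income Tax (Joint): taxable = 8923.00 Cr − 2×480.00 Cr = 7963.00 Cr
  418.00 Cr + 17% × (7963.00 Cr − 3800.00 Cr) = 418.00 Cr + 17% × 4163.00 Cr = 1125.71 Cr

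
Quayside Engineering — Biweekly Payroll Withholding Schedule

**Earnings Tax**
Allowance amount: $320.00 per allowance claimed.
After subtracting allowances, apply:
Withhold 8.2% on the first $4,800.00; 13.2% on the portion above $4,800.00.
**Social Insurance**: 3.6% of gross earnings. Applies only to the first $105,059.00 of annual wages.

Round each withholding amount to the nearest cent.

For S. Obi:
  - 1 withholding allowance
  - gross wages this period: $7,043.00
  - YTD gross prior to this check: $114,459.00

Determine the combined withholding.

$647.44

Earnings Tax: taxable = $7,043.00 − 1×$320.00 = $6,723.00
  $393.60 + 13.2% × ($6,723.00 − $4,800.00) = $393.60 + 13.2% × $1,923.00 = $647.44
Social Insurance: YTD $114,459.00 ≥ cap $105,059.00 → $0.00
Total: $647.44 + $0.00 = $647.44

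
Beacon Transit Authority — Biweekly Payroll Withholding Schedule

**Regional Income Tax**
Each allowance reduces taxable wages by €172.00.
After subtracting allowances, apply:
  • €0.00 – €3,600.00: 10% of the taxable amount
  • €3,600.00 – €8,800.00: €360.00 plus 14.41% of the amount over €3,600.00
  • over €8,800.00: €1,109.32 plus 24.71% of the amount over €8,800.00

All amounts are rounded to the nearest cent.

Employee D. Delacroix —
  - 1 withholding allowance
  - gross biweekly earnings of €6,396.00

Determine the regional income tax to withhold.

€738.12

Regional Income Tax: taxable = €6,396.00 − 1×€172.00 = €6,224.00
  €360.00 + 14.41% × (€6,224.00 − €3,600.00) = €360.00 + 14.41% × €2,624.00 = €738.12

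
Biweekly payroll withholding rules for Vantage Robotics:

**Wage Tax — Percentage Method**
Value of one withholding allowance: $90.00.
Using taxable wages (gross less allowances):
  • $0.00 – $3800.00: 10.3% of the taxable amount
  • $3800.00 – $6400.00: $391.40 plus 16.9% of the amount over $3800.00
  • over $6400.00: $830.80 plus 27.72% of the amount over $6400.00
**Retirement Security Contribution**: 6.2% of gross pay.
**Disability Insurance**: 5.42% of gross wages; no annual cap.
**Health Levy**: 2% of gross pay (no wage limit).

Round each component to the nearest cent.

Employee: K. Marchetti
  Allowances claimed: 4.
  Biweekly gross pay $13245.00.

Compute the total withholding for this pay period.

$4432.41

Wage Tax: taxable = $13245.00 − 4×$90.00 = $12885.00
  $830.80 + 27.72% × ($12885.00 − $6400.00) = $830.80 + 27.72% × $6485.00 = $2628.44
Retirement Security Contribution: 6.2% × $13245.00 = $821.19
Disability Insurance: 5.42% × $13245.00 = $717.88
Health Levy: 2% × $13245.00 = $264.90
Total: $2628.44 + $821.19 + $717.88 + $264.90 = $4432.41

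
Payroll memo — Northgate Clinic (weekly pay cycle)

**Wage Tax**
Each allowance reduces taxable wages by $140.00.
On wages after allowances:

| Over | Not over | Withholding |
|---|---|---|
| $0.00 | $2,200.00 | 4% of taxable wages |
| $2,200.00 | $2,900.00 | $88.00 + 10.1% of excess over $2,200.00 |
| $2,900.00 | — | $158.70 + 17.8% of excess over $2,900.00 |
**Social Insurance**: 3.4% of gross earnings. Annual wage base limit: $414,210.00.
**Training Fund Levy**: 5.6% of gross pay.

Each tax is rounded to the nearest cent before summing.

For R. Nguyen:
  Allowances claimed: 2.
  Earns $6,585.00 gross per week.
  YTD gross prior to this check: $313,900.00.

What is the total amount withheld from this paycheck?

Wage Tax: taxable = $6,585.00 − 2×$140.00 = $6,305.00
  $158.70 + 17.8% × ($6,305.00 − $2,900.00) = $158.70 + 17.8% × $3,405.00 = $764.79
Social Insurance: 3.4% × $6,585.00 = $223.89
Training Fund Levy: 5.6% × $6,585.00 = $368.76
Total: $764.79 + $223.89 + $368.76 = $1,357.44

$1,357.44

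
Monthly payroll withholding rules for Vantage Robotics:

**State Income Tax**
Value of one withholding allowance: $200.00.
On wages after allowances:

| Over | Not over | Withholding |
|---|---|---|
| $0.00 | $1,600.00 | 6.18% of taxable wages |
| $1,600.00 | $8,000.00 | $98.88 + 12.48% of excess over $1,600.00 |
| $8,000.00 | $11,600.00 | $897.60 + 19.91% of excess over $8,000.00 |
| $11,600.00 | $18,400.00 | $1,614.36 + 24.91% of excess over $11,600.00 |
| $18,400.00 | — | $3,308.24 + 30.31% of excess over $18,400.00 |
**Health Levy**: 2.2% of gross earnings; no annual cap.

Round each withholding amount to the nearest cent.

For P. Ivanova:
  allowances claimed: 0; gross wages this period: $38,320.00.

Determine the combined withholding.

State Income Tax: taxable = $38,320.00
  $3,308.24 + 30.31% × ($38,320.00 − $18,400.00) = $3,308.24 + 30.31% × $19,920.00 = $9,345.99
Health Levy: 2.2% × $38,320.00 = $843.04
Total: $9,345.99 + $843.04 = $10,189.03

$10,189.03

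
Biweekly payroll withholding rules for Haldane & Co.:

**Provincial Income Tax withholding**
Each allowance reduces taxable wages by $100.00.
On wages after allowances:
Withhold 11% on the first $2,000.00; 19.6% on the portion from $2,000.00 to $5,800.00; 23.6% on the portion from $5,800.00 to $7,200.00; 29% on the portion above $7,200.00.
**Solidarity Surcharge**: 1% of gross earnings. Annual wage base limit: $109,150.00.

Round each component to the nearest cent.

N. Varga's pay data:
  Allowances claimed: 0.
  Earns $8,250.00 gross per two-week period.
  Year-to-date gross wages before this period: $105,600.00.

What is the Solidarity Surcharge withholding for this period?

$35.50

Solidarity Surcharge: cap $109,150.00 − YTD $105,600.00 = $3,550.00 subject; 1% × $3,550.00 = $35.50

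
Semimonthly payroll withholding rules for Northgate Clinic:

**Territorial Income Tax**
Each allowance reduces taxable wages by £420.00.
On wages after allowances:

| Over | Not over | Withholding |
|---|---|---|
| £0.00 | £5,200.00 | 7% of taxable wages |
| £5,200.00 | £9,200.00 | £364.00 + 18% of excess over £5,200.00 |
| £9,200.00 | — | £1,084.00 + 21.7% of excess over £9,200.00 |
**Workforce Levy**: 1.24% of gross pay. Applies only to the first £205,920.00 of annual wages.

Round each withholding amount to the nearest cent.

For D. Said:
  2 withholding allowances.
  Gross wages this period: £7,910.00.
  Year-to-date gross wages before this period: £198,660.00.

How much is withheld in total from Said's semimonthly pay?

£790.62

Territorial Income Tax: taxable = £7,910.00 − 2×£420.00 = £7,070.00
  £364.00 + 18% × (£7,070.00 − £5,200.00) = £364.00 + 18% × £1,870.00 = £700.60
Workforce Levy: cap £205,920.00 − YTD £198,660.00 = £7,260.00 subject; 1.24% × £7,260.00 = £90.02
Total: £700.60 + £90.02 = £790.62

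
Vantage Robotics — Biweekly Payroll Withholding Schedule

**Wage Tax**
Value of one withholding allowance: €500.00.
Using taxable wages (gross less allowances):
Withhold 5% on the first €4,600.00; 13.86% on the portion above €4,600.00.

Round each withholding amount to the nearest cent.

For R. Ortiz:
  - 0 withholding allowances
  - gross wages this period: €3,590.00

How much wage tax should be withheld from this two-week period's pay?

Wage Tax: taxable = €3,590.00
  5% × €3,590.00 = €179.50

€179.50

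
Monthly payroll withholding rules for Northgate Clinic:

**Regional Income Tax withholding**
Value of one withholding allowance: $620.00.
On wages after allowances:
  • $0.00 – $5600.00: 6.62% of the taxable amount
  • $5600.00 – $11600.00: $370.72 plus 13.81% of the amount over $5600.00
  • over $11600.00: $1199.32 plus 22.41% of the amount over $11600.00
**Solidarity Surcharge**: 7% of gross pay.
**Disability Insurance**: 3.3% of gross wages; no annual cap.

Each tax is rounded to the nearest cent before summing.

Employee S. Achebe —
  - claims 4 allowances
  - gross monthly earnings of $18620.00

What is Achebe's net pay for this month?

Regional Income Tax: taxable = $18620.00 − 4×$620.00 = $16140.00
  $1199.32 + 22.41% × ($16140.00 − $11600.00) = $1199.32 + 22.41% × $4540.00 = $2216.73
Solidarity Surcharge: 7% × $18620.00 = $1303.40
Disability Insurance: 3.3% × $18620.00 = $614.46
Total withheld: $2216.73 + $1303.40 + $614.46 = $4134.59
Net pay: $18620.00 − $4134.59 = $14485.41

$14485.41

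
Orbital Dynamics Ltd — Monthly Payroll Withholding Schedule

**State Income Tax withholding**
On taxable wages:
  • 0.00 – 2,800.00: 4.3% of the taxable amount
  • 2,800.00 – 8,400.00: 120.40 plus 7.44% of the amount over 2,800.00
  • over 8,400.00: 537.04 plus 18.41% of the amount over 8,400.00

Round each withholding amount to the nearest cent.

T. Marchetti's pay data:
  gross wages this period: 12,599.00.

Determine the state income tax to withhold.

1,310.08

State Income Tax: taxable = 12,599.00
  537.04 + 18.41% × (12,599.00 − 8,400.00) = 537.04 + 18.41% × 4,199.00 = 1,310.08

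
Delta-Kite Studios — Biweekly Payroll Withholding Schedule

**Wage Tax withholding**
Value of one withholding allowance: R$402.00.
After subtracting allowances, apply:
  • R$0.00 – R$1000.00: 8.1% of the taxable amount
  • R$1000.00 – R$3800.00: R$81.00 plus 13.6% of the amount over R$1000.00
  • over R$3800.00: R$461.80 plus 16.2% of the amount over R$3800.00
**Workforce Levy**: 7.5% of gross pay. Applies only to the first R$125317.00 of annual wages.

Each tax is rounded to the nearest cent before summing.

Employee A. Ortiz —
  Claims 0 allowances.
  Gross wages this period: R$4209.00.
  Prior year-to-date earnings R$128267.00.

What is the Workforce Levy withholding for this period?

R$0.00

Workforce Levy: YTD R$128267.00 ≥ cap R$125317.00 → R$0.00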